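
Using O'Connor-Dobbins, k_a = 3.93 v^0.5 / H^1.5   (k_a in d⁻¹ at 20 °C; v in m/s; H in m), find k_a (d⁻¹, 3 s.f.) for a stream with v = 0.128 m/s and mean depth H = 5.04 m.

k_a ≈ 0.124 d⁻¹

k_a = 3.93 × 0.128^0.5 / 5.04^1.5 = 3.93 × 0.3578 / 11.31 = 0.1243 d⁻¹.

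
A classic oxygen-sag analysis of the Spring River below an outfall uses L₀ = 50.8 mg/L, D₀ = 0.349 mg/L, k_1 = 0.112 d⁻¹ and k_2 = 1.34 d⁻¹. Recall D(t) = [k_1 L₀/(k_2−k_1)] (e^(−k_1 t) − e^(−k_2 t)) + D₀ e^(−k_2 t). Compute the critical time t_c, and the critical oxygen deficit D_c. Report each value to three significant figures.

t_c ≈ 1.96 d; D_c ≈ 3.41 mg/L

t_c = [1/(k_2−k_1)] ln[(k_2/k_1)(1 − D₀(k_2−k_1)/(k_1 L₀))]
= [1/(1.34−0.112)] ln[(1.34/0.112)(1 − 0.349×1.228/(0.112×50.8))]
= (1/1.228) ln[11.96 × 0.9247] = 0.8143 × ln(11.06) = 0.8143 × 2.404 = 1.957 d.
L(t_c) = L₀ e^(−k_1 t_c) = 50.8 × 0.8031 = 40.80 mg/L, and at the critical point k_2 D_c = k_1 L, so D_c = (0.112/1.34) × 40.80 = 3.410 mg/L.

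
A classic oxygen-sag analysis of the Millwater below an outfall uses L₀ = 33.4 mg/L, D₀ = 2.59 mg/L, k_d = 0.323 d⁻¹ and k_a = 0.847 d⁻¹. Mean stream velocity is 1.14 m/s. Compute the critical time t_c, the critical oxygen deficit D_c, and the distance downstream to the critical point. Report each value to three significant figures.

t_c = [1/(k_a−k_d)] ln[(k_a/k_d)(1 − D₀(k_a−k_d)/(k_d L₀))]
= [1/(0.847−0.323)] ln[(0.847/0.323)(1 − 2.59×0.5240/(0.323×33.4))]
= (1/0.5240) ln[2.622 × 0.8742] = 1.908 × ln(2.292) = 1.908 × 0.8296 = 1.583 d.
D_c = (k_d/k_a) L₀ e^(−k_d t_c) = (0.323/0.847) × 33.4 × e^(−0.323×1.583) = 0.3813 × 33.4 × 0.5997 = 7.638 mg/L.
x_c = v t_c = 1.14 m/s × 1.583 d × 86400 s/d = 155900 m ≈ 156 km.

t_c ≈ 1.58 d; D_c ≈ 7.64 mg/L; x_c ≈ 156 km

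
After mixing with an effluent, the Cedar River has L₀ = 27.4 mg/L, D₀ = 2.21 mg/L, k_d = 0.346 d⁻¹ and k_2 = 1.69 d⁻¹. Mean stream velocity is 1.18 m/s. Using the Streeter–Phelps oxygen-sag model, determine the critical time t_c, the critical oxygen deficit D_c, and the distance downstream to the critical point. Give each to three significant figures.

t_c ≈ 0.900 d; D_c ≈ 4.11 mg/L; x_c ≈ 91.8 km

With k_2/k_d = 4.884 and 1 − D₀(k_2−k_d)/(k_d L₀) = 0.6867,
t_c = ln(4.884 × 0.6867) / (1.69 − 0.346) = ln(3.354) / 1.344 = 1.210/1.344 = 0.9004 d.
L(t_c) = L₀ e^(−k_d t_c) = 27.4 × 0.7323 = 20.07 mg/L, and at the critical point k_2 D_c = k_d L, so D_c = (0.346/1.69) × 20.07 = 4.108 mg/L.
x_c = v t_c = 1.18 m/s × 0.9004 d × 86400 s/d = 91800 m ≈ 91.8 km.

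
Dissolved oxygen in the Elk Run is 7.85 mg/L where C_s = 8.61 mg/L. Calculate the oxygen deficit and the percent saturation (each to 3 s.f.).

D = C_s − C = 8.61 − 7.85 = 0.760 mg/L.
% saturation = 7.85/8.61 × 100 = 91.2 %.

D ≈ 0.760 mg/L; 91.2 % saturation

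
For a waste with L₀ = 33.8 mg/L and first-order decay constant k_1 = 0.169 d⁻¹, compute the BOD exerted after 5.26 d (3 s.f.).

y_t = L₀(1 − e^(−k_1 t)) = 33.8 × (1 − e^(−0.169×5.26))
= 33.8 × (1 − 0.4111) = 33.8 × 0.5889 = 19.91 mg/L.

y ≈ 19.9 mg/L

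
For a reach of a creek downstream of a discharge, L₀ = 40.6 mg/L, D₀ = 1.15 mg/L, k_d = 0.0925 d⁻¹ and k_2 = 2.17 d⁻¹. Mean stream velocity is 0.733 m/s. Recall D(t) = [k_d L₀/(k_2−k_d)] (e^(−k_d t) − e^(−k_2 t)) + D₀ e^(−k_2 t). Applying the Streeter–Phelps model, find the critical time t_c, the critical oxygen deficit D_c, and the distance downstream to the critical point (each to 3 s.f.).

t_c ≈ 1.03 d; D_c ≈ 1.57 mg/L; x_c ≈ 65.4 km

t_c = [1/(k_2−k_d)] ln[(k_2/k_d)(1 − D₀(k_2−k_d)/(k_d L₀))]
= [1/(2.17−0.0925)] ln[(2.17/0.0925)(1 − 1.15×2.078/(0.0925×40.6))]
= (1/2.078) ln[23.46 × 0.3638] = 0.4813 × ln(8.535) = 0.4813 × 2.144 = 1.032 d.
L(t_c) = L₀ e^(−k_d t_c) = 40.6 × 0.9089 = 36.90 mg/L, and at the critical point k_2 D_c = k_d L, so D_c = (0.0925/2.17) × 36.90 = 1.573 mg/L.
x_c = v t_c = 0.733 m/s × 1.032 d × 86400 s/d = 65360 m ≈ 65.4 km.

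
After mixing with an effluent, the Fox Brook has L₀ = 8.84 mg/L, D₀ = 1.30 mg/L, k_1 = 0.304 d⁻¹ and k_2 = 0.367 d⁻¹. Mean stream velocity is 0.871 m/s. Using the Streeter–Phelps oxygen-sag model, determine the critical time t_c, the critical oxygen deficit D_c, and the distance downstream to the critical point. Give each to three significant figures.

t_c = [1/(k_2−k_1)] ln[(k_2/k_1)(1 − D₀(k_2−k_1)/(k_1 L₀))]
= [1/(0.367−0.304)] ln[(0.367/0.304)(1 − 1.30×0.06300/(0.304×8.84))]
= (1/0.06300) ln[1.207 × 0.9695] = 15.87 × ln(1.170) = 15.87 × 0.1574 = 2.498 d.
D_c = (k_1/k_2) L₀ e^(−k_1 t_c) = (0.304/0.367) × 8.84 × e^(−0.304×2.498) = 0.8283 × 8.84 × 0.4679 = 3.426 mg/L.
x_c = v t_c = 0.871 m/s × 2.498 d × 86400 s/d = 188000 m ≈ 188 km.

t_c ≈ 2.50 d; D_c ≈ 3.43 mg/L; x_c ≈ 188 km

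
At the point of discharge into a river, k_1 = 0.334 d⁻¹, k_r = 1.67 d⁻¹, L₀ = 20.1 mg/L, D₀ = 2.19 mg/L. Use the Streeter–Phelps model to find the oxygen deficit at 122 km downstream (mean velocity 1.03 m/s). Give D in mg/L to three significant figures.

Travel time t = x/v = 122 km / (1.03 m/s) = 122000 m / 1.03 m/s = 118400 s = 1.371 d.
k_1 L₀/(k_r−k_1) = 0.334×20.1/(1.67−0.334) = 6.713/1.336 = 5.025 mg/L.
e^(−k_1 t) = e^(−0.334×1.371) = 0.6326; e^(−k_r t) = e^(−1.67×1.371) = 0.1013.
D = 5.025 × (0.6326 − 0.1013) + 2.19 × 0.1013 = 2.670 + 0.2219 = 2.892 mg/L.

D ≈ 2.89 mg/L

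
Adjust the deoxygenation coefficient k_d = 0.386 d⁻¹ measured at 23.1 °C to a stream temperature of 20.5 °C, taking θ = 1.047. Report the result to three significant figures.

k_d ≈ 0.343 d⁻¹

k_d(T₂) = k_d(T₁) · θ^(T₂−T₁) = 0.386 × 1.047^(20.5−23.1)
= 0.386 × 1.047^-2.60 = 0.386 × 0.8874 = 0.3426 d⁻¹.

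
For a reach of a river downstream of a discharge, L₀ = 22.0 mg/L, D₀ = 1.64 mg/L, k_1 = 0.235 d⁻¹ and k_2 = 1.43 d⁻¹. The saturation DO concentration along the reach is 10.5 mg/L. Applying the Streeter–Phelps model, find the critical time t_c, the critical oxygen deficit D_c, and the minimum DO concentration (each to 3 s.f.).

At the critical point dD/dt = 0, so k_1 L₀ e^(−k_1 t) = k_2 D. Substituting D(t) from the Streeter–Phelps equation and solving for t gives
t_c = ln[(k_2/k_1)(1 − D₀(k_2−k_1)/(k_1 L₀))] / (k_2−k_1).
Here k_2−k_1 = 1.195 d⁻¹ and 1 − D₀(k_2−k_1)/(k_1 L₀) = 1 − 1.64×1.195/(0.235×22.0) = 0.6209, so
t_c = ln(6.085 × 0.6209) / 1.195 = 1.329 / 1.195 = 1.112 d.
L(t_c) = L₀ e^(−k_1 t_c) = 22.0 × 0.7700 = 16.94 mg/L, and at the critical point k_2 D_c = k_1 L, so D_c = (0.235/1.43) × 16.94 = 2.784 mg/L.
Minimum DO = C_s − D_c = 10.5 − 2.784 = 7.716 mg/L.

t_c ≈ 1.11 d; D_c ≈ 2.78 mg/L; min DO ≈ 7.72 mg/L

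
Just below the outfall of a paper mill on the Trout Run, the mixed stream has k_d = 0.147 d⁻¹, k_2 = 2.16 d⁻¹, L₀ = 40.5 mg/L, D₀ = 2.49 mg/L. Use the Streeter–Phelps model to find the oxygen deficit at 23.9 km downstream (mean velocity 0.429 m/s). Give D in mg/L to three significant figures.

D ≈ 2.57 mg/L

Travel time t = x/v = 23.9 km / (0.429 m/s) = 23900 m / 0.429 m/s = 55710 s = 0.6448 d.
k_d L₀/(k_2−k_d) = 0.147×40.5/(2.16−0.147) = 5.954/2.013 = 2.958 mg/L.
e^(−k_d t) = e^(−0.147×0.6448) = 0.9096; e^(−k_2 t) = e^(−2.16×0.6448) = 0.2484.
D = 2.958 × (0.9096 − 0.2484) + 2.49 × 0.2484 = 1.955 + 0.6185 = 2.574 mg/L.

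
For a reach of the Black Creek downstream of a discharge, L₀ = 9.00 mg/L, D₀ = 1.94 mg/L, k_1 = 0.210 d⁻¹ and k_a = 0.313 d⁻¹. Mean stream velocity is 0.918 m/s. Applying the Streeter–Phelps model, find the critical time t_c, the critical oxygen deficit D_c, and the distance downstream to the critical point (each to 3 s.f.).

t_c ≈ 2.79 d; D_c ≈ 3.36 mg/L; x_c ≈ 221 km

With k_a/k_1 = 1.490 and 1 − D₀(k_a−k_1)/(k_1 L₀) = 0.8943,
t_c = ln(1.490 × 0.8943) / (0.313 − 0.210) = ln(1.333) / 0.1030 = 0.2874/0.1030 = 2.790 d.
L(t_c) = L₀ e^(−k_1 t_c) = 9.00 × 0.5566 = 5.010 mg/L, and at the critical point k_a D_c = k_1 L, so D_c = (0.210/0.313) × 5.010 = 3.361 mg/L.
x_c = v t_c = 0.918 m/s × 2.790 d × 86400 s/d = 221300 m ≈ 221 km.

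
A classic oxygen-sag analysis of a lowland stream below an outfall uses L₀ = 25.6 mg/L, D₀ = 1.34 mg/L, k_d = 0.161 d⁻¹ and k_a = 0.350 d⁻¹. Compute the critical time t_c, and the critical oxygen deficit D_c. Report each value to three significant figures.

At the critical point dD/dt = 0, so k_d L₀ e^(−k_d t) = k_a D. Substituting D(t) from the Streeter–Phelps equation and solving for t gives
t_c = ln[(k_a/k_d)(1 − D₀(k_a−k_d)/(k_d L₀))] / (k_a−k_d).
Here k_a−k_d = 0.1890 d⁻¹ and 1 − D₀(k_a−k_d)/(k_d L₀) = 1 − 1.34×0.1890/(0.161×25.6) = 0.9386, so
t_c = ln(2.174 × 0.9386) / 0.1890 = 0.7131 / 0.1890 = 3.773 d.
L(t_c) = L₀ e^(−k_d t_c) = 25.6 × 0.5447 = 13.95 mg/L, and at the critical point k_a D_c = k_d L, so D_c = (0.161/0.350) × 13.95 = 6.415 mg/L.

t_c ≈ 3.77 d; D_c ≈ 6.41 mg/L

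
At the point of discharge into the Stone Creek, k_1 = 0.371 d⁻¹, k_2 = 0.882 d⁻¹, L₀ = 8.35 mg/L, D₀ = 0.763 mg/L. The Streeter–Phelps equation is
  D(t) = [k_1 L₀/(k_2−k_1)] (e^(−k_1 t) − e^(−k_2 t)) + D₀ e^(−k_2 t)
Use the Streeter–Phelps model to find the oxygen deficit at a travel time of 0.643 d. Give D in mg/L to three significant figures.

k_1 L₀/(k_2−k_1) = 0.371×8.35/(0.882−0.371) = 3.098/0.5110 = 6.062 mg/L.
e^(−k_1 t) = e^(−0.371×0.6430) = 0.7878; e^(−k_2 t) = e^(−0.882×0.6430) = 0.5672.
D = 6.062 × (0.7878 − 0.5672) + 0.763 × 0.5672 = 1.337 + 0.4327 = 1.770 mg/L.

D ≈ 1.77 mg/L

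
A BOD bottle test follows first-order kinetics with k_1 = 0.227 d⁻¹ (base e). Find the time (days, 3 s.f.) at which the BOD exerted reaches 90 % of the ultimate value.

t ≈ 10.1 d

y/L₀ = 1 − e^(−k_1 t) = 0.90 ⇒ e^(−k_1 t) = 0.100
t = −ln(0.100) / 0.227 = 2.303 / 0.227 = 10.14 d.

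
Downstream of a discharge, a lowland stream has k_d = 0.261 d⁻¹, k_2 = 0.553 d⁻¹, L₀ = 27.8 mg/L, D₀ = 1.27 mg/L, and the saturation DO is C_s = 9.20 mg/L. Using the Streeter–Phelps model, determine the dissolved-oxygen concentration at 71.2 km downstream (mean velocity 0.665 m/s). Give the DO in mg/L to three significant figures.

DO ≈ 3.10 mg/L

Travel time t = x/v = 71.2 km / (0.665 m/s) = 71200 m / 0.665 m/s = 107100 s = 1.239 d.
k_d L₀/(k_2−k_d) = 0.261×27.8/(0.553−0.261) = 7.256/0.2920 = 24.85 mg/L.
e^(−k_d t) = e^(−0.261×1.239) = 0.7237; e^(−k_2 t) = e^(−0.553×1.239) = 0.5039.
D = 24.85 × (0.7237 − 0.5039) + 1.27 × 0.5039 = 5.460 + 0.6400 = 6.100 mg/L.
DO = C_s − D = 9.20 − 6.100 = 3.100 mg/L.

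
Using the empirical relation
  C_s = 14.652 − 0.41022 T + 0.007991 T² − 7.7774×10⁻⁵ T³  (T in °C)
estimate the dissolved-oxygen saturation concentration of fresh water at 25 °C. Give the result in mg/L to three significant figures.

C_s = 14.652 − 0.41022×25 + 0.007991×25² − 7.7774×10⁻⁵×25³ = 8.176 mg/L.

C_s ≈ 8.18 mg/L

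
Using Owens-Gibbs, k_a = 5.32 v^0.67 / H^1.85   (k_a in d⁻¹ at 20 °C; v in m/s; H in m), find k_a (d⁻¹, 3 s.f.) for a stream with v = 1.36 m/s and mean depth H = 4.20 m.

k_a = 5.32 × 1.36^0.67 / 4.20^1.85 = 5.32 × 1.229 / 14.22 = 0.4596 d⁻¹.

k_a ≈ 0.460 d⁻¹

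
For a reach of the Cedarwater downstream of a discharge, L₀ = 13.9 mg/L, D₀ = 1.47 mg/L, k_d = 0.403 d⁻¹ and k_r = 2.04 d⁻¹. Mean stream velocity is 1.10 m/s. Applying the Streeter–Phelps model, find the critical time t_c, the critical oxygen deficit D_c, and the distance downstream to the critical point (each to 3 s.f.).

t_c ≈ 0.648 d; D_c ≈ 2.12 mg/L; x_c ≈ 61.6 km

At the critical point dD/dt = 0, so k_d L₀ e^(−k_d t) = k_r D. Substituting D(t) from the Streeter–Phelps equation and solving for t gives
t_c = ln[(k_r/k_d)(1 − D₀(k_r−k_d)/(k_d L₀))] / (k_r−k_d).
Here k_r−k_d = 1.637 d⁻¹ and 1 − D₀(k_r−k_d)/(k_d L₀) = 1 − 1.47×1.637/(0.403×13.9) = 0.5704, so
t_c = ln(5.062 × 0.5704) / 1.637 = 1.060 / 1.637 = 0.6478 d.
D_c = (k_d/k_r) L₀ e^(−k_d t_c) = (0.403/2.04) × 13.9 × e^(−0.403×0.6478) = 0.1975 × 13.9 × 0.7702 = 2.115 mg/L.
x_c = v t_c = 1.10 m/s × 0.6478 d × 86400 s/d = 61560 m ≈ 61.6 km.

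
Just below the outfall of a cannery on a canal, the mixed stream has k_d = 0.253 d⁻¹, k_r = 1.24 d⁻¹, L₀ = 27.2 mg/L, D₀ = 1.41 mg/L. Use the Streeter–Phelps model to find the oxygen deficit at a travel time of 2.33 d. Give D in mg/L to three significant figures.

D ≈ 3.56 mg/L

k_d L₀/(k_r−k_d) = 0.253×27.2/(1.24−0.253) = 6.882/0.9870 = 6.972 mg/L.
e^(−k_d t) = e^(−0.253×2.330) = 0.5546; e^(−k_r t) = e^(−1.24×2.330) = 0.05562.
D = 6.972 × (0.5546 − 0.05562) + 1.41 × 0.05562 = 3.479 + 0.07843 = 3.557 mg/L.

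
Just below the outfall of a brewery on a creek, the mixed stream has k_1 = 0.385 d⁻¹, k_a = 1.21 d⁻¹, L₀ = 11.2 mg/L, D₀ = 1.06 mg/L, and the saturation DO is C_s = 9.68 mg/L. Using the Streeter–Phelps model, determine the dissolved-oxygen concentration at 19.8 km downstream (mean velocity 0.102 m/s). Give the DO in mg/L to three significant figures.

DO ≈ 7.75 mg/L

Travel time t = x/v = 19.8 km / (0.102 m/s) = 19800 m / 0.102 m/s = 194100 s = 2.247 d.
k_1 L₀/(k_a−k_1) = 0.385×11.2/(1.21−0.385) = 4.312/0.8250 = 5.227 mg/L.
e^(−k_1 t) = e^(−0.385×2.247) = 0.4211; e^(−k_a t) = e^(−1.21×2.247) = 0.06597.
D = 5.227 × (0.4211 − 0.06597) + 1.06 × 0.06597 = 1.856 + 0.06993 = 1.926 mg/L.
DO = C_s − D = 9.68 − 1.926 = 7.754 mg/L.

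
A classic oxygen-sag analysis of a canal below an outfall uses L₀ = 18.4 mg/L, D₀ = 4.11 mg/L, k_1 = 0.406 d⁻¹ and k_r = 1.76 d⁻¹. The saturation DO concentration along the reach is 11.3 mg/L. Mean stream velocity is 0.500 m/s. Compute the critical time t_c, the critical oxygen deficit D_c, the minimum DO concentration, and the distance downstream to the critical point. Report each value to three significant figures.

t_c ≈ 0.0742 d; D_c ≈ 4.12 mg/L; min DO ≈ 7.18 mg/L; x_c ≈ 3.21 km

t_c = [1/(k_r−k_1)] ln[(k_r/k_1)(1 − D₀(k_r−k_1)/(k_1 L₀))]
= [1/(1.76−0.406)] ln[(1.76/0.406)(1 − 4.11×1.354/(0.406×18.4))]
= (1/1.354) ln[4.335 × 0.2551] = 0.7386 × ln(1.106) = 0.7386 × 0.1005 = 0.07422 d.
D_c = (k_1/k_r) L₀ e^(−k_1 t_c) = (0.406/1.76) × 18.4 × e^(−0.406×0.07422) = 0.2307 × 18.4 × 0.9703 = 4.119 mg/L.
Minimum DO = C_s − D_c = 11.3 − 4.119 = 7.181 mg/L.
x_c = v t_c = 0.500 m/s × 0.07422 d × 86400 s/d = 3206 m ≈ 3.21 km.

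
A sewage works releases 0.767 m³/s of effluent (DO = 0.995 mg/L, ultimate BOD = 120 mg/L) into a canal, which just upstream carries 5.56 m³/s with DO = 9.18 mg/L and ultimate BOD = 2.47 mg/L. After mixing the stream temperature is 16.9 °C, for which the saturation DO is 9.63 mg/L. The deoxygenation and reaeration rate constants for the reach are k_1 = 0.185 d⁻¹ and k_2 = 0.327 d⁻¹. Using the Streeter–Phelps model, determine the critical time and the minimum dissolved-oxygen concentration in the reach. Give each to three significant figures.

Mixed DO = (5.56×9.18 + 0.767×0.995)/(5.56+0.767) = 51.80/6.327 = 8.188 mg/L.
Mixed L₀ = (5.56×2.47 + 0.767×120)/(6.327) = 105.8/6.327 = 16.72 mg/L.
Initial deficit D₀ = C_s − DO₀ = 9.63 − 8.188 = 1.442 mg/L.
t_c = (1/0.1420) ln[(0.327/0.185)(1 − 1.442×0.1420/(0.185×16.72))] = 7.042 × ln(1.651) = 3.529 d.
D_c = (0.185/0.327) × 16.72 × e^(−0.185×3.529) = 0.5657 × 16.72 × 0.5206 = 4.924 mg/L.
Minimum DO = 9.63 − 4.924 = 4.706 mg/L.

t_c ≈ 3.53 d; minimum DO ≈ 4.71 mg/L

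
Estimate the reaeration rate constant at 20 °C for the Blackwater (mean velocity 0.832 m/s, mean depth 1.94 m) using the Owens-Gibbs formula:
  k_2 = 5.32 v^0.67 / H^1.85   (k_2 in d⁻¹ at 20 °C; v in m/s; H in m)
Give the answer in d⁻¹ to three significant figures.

k_2 ≈ 1.38 d⁻¹

k_2 = 5.32 × 0.832^0.67 / 1.94^1.85 = 5.32 × 0.8841 / 3.407 = 1.380 d⁻¹.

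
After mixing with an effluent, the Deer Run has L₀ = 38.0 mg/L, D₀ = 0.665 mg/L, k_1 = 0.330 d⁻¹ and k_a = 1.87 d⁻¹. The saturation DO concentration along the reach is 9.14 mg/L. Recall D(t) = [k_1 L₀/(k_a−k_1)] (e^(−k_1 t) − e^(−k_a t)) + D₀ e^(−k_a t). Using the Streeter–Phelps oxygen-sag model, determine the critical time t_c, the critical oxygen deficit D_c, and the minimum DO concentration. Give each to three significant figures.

With k_a/k_1 = 5.667 and 1 − D₀(k_a−k_1)/(k_1 L₀) = 0.9183,
t_c = ln(5.667 × 0.9183) / (1.87 − 0.330) = ln(5.204) / 1.540 = 1.649/1.540 = 1.071 d.
D_c = (k_1/k_a) L₀ e^(−k_1 t_c) = (0.330/1.87) × 38.0 × e^(−0.330×1.071) = 0.1765 × 38.0 × 0.7023 = 4.709 mg/L.
Minimum DO = C_s − D_c = 9.14 − 4.709 = 4.431 mg/L.

t_c ≈ 1.07 d; D_c ≈ 4.71 mg/L; min DO ≈ 4.43 mg/L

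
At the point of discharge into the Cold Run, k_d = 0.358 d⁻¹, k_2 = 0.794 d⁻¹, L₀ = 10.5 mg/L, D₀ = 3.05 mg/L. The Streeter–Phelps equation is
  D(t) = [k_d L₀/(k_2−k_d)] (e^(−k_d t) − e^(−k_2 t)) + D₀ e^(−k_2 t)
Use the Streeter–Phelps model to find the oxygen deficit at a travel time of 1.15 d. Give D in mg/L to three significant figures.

k_d L₀/(k_2−k_d) = 0.358×10.5/(0.794−0.358) = 3.759/0.4360 = 8.622 mg/L.
e^(−k_d t) = e^(−0.358×1.150) = 0.6625; e^(−k_2 t) = e^(−0.794×1.150) = 0.4013.
D = 8.622 × (0.6625 − 0.4013) + 3.05 × 0.4013 = 2.252 + 1.224 = 3.476 mg/L.

D ≈ 3.48 mg/L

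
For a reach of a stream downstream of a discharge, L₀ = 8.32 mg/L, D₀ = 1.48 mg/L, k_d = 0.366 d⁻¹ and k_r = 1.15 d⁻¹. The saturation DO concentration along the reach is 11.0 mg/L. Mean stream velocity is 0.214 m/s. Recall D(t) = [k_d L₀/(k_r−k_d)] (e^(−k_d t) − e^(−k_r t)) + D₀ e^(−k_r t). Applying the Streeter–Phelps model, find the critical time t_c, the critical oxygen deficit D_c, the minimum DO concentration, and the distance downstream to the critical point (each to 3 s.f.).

t_c ≈ 0.848 d; D_c ≈ 1.94 mg/L; min DO ≈ 9.06 mg/L; x_c ≈ 15.7 km

With k_r/k_d = 3.142 and 1 − D₀(k_r−k_d)/(k_d L₀) = 0.6190,
t_c = ln(3.142 × 0.6190) / (1.15 − 0.366) = ln(1.945) / 0.7840 = 0.6652/0.7840 = 0.8484 d.
D_c = (k_d/k_r) L₀ e^(−k_d t_c) = (0.366/1.15) × 8.32 × e^(−0.366×0.8484) = 0.3183 × 8.32 × 0.7331 = 1.941 mg/L.
Minimum DO = C_s − D_c = 11.0 − 1.941 = 9.059 mg/L.
x_c = v t_c = 0.214 m/s × 0.8484 d × 86400 s/d = 15690 m ≈ 15.7 km.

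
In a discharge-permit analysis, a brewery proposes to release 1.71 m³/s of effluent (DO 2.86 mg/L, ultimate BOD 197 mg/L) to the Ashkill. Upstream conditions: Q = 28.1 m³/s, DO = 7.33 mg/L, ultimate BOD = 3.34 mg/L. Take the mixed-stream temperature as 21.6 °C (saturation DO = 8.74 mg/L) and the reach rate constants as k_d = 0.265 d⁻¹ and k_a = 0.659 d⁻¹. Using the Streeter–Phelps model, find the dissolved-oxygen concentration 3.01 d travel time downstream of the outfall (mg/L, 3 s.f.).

Mixed DO = (28.1×7.33 + 1.71×2.86)/(28.1+1.71) = 210.9/29.81 = 7.074 mg/L.
Mixed L₀ = (28.1×3.34 + 1.71×197)/(29.81) = 430.7/29.81 = 14.45 mg/L.
Initial deficit D₀ = C_s − DO₀ = 8.74 − 7.074 = 1.666 mg/L.
D(3.01) = [0.265×14.45/(0.659−0.265)](e^(−0.265×3.01) − e^(−0.659×3.01)) + 1.666 e^(−0.659×3.01)
= 9.718 × (0.4504 − 0.1376) + 1.666 × 0.1376 = 3.269 mg/L.
DO = 8.74 − 3.269 = 5.471 mg/L.

DO ≈ 5.47 mg/L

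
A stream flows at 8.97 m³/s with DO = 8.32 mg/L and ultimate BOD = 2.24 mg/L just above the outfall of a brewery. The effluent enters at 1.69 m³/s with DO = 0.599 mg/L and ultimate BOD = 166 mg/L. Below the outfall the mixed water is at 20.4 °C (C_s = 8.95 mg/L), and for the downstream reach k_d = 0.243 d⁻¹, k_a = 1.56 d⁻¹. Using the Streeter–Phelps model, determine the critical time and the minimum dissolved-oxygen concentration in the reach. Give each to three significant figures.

t_c ≈ 1.08 d; minimum DO ≈ 5.57 mg/L

Mixed DO = (8.97×8.32 + 1.69×0.599)/(8.97+1.69) = 75.64/10.66 = 7.096 mg/L.
Mixed L₀ = (8.97×2.24 + 1.69×166)/(10.66) = 300.6/10.66 = 28.20 mg/L.
Initial deficit D₀ = C_s − DO₀ = 8.95 − 7.096 = 1.854 mg/L.
t_c = (1/1.317) ln[(1.56/0.243)(1 − 1.854×1.317/(0.243×28.20))] = 0.7593 × ln(4.132) = 1.077 d.
D_c = (0.243/1.56) × 28.20 × e^(−0.243×1.077) = 0.1558 × 28.20 × 0.7697 = 3.381 mg/L.
Minimum DO = 8.95 − 3.381 = 5.569 mg/L.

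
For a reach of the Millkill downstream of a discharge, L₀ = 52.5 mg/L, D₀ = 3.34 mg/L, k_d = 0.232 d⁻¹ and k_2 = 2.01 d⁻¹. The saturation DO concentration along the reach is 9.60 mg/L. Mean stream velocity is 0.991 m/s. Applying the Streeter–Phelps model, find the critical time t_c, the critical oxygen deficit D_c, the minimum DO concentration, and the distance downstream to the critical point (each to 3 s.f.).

t_c ≈ 0.838 d; D_c ≈ 4.99 mg/L; min DO ≈ 4.61 mg/L; x_c ≈ 71.8 km

With k_2/k_d = 8.664 and 1 − D₀(k_2−k_d)/(k_d L₀) = 0.5124,
t_c = ln(8.664 × 0.5124) / (2.01 − 0.232) = ln(4.440) / 1.778 = 1.491/1.778 = 0.8383 d.
L(t_c) = L₀ e^(−k_d t_c) = 52.5 × 0.8232 = 43.22 mg/L, and at the critical point k_2 D_c = k_d L, so D_c = (0.232/2.01) × 43.22 = 4.989 mg/L.
Minimum DO = C_s − D_c = 9.60 − 4.989 = 4.611 mg/L.
x_c = v t_c = 0.991 m/s × 0.8383 d × 86400 s/d = 71780 m ≈ 71.8 km.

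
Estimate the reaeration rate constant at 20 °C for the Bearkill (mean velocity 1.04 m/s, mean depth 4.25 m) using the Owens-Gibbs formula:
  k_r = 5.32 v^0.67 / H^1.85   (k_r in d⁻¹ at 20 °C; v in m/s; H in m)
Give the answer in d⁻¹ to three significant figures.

k_r ≈ 0.376 d⁻¹

k_r = 5.32 × 1.04^0.67 / 4.25^1.85 = 5.32 × 1.027 / 14.54 = 0.3757 d⁻¹.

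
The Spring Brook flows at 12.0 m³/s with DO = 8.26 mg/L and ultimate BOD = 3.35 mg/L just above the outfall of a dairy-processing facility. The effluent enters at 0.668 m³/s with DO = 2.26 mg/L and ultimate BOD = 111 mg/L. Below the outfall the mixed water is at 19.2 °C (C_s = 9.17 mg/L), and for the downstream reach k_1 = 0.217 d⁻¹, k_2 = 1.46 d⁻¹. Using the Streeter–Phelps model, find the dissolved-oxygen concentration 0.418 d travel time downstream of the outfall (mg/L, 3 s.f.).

DO ≈ 7.92 mg/L

Mixed DO = (12.0×8.26 + 0.668×2.26)/(12.0+0.668) = 100.6/12.67 = 7.944 mg/L.
Mixed L₀ = (12.0×3.35 + 0.668×111)/(12.67) = 114.3/12.67 = 9.027 mg/L.
Initial deficit D₀ = C_s − DO₀ = 9.17 − 7.944 = 1.226 mg/L.
D(0.418) = [0.217×9.027/(1.46−0.217)](e^(−0.217×0.418) − e^(−1.46×0.418)) + 1.226 e^(−1.46×0.418)
= 1.576 × (0.9133 − 0.5432) + 1.226 × 0.5432 = 1.249 mg/L.
DO = 9.17 − 1.249 = 7.921 mg/L.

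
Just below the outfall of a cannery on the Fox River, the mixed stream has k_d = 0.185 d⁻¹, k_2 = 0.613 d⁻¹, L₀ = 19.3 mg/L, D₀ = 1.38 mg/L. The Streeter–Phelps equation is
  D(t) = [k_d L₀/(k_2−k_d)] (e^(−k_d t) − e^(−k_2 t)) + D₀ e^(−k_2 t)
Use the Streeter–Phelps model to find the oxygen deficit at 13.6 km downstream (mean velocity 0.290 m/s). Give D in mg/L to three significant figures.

Travel time t = x/v = 13.6 km / (0.290 m/s) = 13600 m / 0.290 m/s = 46900 s = 0.5428 d.
k_d L₀/(k_2−k_d) = 0.185×19.3/(0.613−0.185) = 3.571/0.4280 = 8.342 mg/L.
e^(−k_d t) = e^(−0.185×0.5428) = 0.9045; e^(−k_2 t) = e^(−0.613×0.5428) = 0.7170.
D = 8.342 × (0.9045 − 0.7170) + 1.38 × 0.7170 = 1.564 + 0.9894 = 2.554 mg/L.

D ≈ 2.55 mg/L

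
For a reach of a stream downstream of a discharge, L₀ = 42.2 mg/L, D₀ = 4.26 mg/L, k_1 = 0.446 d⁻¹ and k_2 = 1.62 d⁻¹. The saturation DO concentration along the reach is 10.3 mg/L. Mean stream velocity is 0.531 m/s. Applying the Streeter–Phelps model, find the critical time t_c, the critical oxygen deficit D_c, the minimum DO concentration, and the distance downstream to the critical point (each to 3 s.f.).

With k_2/k_1 = 3.632 and 1 − D₀(k_2−k_1)/(k_1 L₀) = 0.7343,
t_c = ln(3.632 × 0.7343) / (1.62 − 0.446) = ln(2.667) / 1.174 = 0.9810/1.174 = 0.8356 d.
D_c = (k_1/k_2) L₀ e^(−k_1 t_c) = (0.446/1.62) × 42.2 × e^(−0.446×0.8356) = 0.2753 × 42.2 × 0.6889 = 8.004 mg/L.
Minimum DO = C_s − D_c = 10.3 − 8.004 = 2.296 mg/L.
x_c = v t_c = 0.531 m/s × 0.8356 d × 86400 s/d = 38340 m ≈ 38.3 km.

t_c ≈ 0.836 d; D_c ≈ 8.00 mg/L; min DO ≈ 2.30 mg/L; x_c ≈ 38.3 km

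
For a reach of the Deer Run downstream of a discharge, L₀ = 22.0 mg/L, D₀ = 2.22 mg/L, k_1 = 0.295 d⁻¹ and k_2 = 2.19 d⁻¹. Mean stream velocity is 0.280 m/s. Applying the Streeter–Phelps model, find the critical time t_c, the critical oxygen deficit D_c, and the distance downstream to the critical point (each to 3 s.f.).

t_c = [1/(k_2−k_1)] ln[(k_2/k_1)(1 − D₀(k_2−k_1)/(k_1 L₀))]
= [1/(2.19−0.295)] ln[(2.19/0.295)(1 − 2.22×1.895/(0.295×22.0))]
= (1/1.895) ln[7.424 × 0.3518] = 0.5277 × ln(2.612) = 0.5277 × 0.9600 = 0.5066 d.
D_c = (k_1/k_2) L₀ e^(−k_1 t_c) = (0.295/2.19) × 22.0 × e^(−0.295×0.5066) = 0.1347 × 22.0 × 0.8612 = 2.552 mg/L.
x_c = v t_c = 0.280 m/s × 0.5066 d × 86400 s/d = 12250 m ≈ 12.3 km.

t_c ≈ 0.507 d; D_c ≈ 2.55 mg/L; x_c ≈ 12.3 km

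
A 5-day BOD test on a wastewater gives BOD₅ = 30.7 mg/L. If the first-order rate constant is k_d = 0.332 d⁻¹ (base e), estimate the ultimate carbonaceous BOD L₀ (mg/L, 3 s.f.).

BOD₅ = L₀(1 − e^(−5k_d)) ⇒ L₀ = BOD₅ / (1 − e^(−5×0.332))
= 30.7 / (1 − 0.1901) = 30.7 / 0.8099 = 37.91 mg/L.

L₀ ≈ 37.9 mg/L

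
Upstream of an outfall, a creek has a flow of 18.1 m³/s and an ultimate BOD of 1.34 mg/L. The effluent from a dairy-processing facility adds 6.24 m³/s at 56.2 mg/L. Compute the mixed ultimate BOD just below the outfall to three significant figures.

Flow-weighted mixing: C = (Q_r C_r + Q_w C_w)/(Q_r + Q_w)
= (18.1×1.34 + 6.24×56.2)/(18.1 + 6.24) = 374.9/24.34 = 15.40 mg/L.

15.4 mg/L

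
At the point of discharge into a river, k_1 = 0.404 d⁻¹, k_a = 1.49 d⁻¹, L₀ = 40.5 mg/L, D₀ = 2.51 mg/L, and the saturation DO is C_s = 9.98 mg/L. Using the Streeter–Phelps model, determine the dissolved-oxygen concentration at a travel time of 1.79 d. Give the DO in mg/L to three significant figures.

k_1 L₀/(k_a−k_1) = 0.404×40.5/(1.49−0.404) = 16.36/1.086 = 15.07 mg/L.
e^(−k_1 t) = e^(−0.404×1.790) = 0.4852; e^(−k_a t) = e^(−1.49×1.790) = 0.06945.
D = 15.07 × (0.4852 − 0.06945) + 2.51 × 0.06945 = 6.264 + 0.1743 = 6.438 mg/L.
DO = C_s − D = 9.98 − 6.438 = 3.542 mg/L.

DO ≈ 3.54 mg/L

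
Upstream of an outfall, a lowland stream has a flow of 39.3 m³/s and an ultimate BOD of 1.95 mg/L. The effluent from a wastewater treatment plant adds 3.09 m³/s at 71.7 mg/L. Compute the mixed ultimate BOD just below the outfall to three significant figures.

7.03 mg/L

Flow-weighted mixing: C = (Q_r C_r + Q_w C_w)/(Q_r + Q_w)
= (39.3×1.95 + 3.09×71.7)/(39.3 + 3.09) = 298.2/42.39 = 7.034 mg/L.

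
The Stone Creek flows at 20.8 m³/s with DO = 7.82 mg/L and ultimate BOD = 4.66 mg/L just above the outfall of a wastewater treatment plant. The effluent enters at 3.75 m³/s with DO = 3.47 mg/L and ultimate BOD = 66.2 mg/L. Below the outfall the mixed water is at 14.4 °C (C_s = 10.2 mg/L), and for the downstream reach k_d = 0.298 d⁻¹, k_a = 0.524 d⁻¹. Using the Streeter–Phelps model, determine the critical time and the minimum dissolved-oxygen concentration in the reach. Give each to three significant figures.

t_c ≈ 1.70 d; minimum DO ≈ 5.39 mg/L

Mixed DO = (20.8×7.82 + 3.75×3.47)/(20.8+3.75) = 175.7/24.55 = 7.156 mg/L.
Mixed L₀ = (20.8×4.66 + 3.75×66.2)/(24.55) = 345.2/24.55 = 14.06 mg/L.
Initial deficit D₀ = C_s − DO₀ = 10.2 − 7.156 = 3.044 mg/L.
t_c = (1/0.2260) ln[(0.524/0.298)(1 − 3.044×0.2260/(0.298×14.06))] = 4.425 × ln(1.470) = 1.704 d.
D_c = (0.298/0.524) × 14.06 × e^(−0.298×1.704) = 0.5687 × 14.06 × 0.6019 = 4.813 mg/L.
Minimum DO = 10.2 − 4.813 = 5.387 mg/L.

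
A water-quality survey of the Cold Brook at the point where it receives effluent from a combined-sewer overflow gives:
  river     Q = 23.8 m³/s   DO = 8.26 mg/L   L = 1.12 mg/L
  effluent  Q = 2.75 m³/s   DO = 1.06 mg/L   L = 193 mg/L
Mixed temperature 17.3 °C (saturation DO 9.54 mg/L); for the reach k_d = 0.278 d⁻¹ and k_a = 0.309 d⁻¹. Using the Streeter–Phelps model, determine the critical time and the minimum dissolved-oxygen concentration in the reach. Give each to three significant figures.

Mixed DO = (23.8×8.26 + 2.75×1.06)/(23.8+2.75) = 199.5/26.55 = 7.514 mg/L.
Mixed L₀ = (23.8×1.12 + 2.75×193)/(26.55) = 557.4/26.55 = 20.99 mg/L.
Initial deficit D₀ = C_s − DO₀ = 9.54 − 7.514 = 2.026 mg/L.
t_c = (1/0.03100) ln[(0.309/0.278)(1 − 2.026×0.03100/(0.278×20.99))] = 32.26 × ln(1.100) = 3.061 d.
D_c = (0.278/0.309) × 20.99 × e^(−0.278×3.061) = 0.8997 × 20.99 × 0.4270 = 8.065 mg/L.
Minimum DO = 9.54 − 8.065 = 1.475 mg/L.

t_c ≈ 3.06 d; minimum DO ≈ 1.48 mg/L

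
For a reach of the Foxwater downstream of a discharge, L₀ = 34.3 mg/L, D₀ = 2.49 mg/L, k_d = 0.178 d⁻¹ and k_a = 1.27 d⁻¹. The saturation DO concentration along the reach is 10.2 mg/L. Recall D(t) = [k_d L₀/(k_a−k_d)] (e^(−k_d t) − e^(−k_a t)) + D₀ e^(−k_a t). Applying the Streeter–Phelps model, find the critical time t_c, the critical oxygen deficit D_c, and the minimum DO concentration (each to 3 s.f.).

At the critical point dD/dt = 0, so k_d L₀ e^(−k_d t) = k_a D. Substituting D(t) from the Streeter–Phelps equation and solving for t gives
t_c = ln[(k_a/k_d)(1 − D₀(k_a−k_d)/(k_d L₀))] / (k_a−k_d).
Here k_a−k_d = 1.092 d⁻¹ and 1 − D₀(k_a−k_d)/(k_d L₀) = 1 − 2.49×1.092/(0.178×34.3) = 0.5546, so
t_c = ln(7.135 × 0.5546) / 1.092 = 1.376 / 1.092 = 1.260 d.
L(t_c) = L₀ e^(−k_d t_c) = 34.3 × 0.7991 = 27.41 mg/L, and at the critical point k_a D_c = k_d L, so D_c = (0.178/1.27) × 27.41 = 3.842 mg/L.
Minimum DO = C_s − D_c = 10.2 − 3.842 = 6.358 mg/L.

t_c ≈ 1.26 d; D_c ≈ 3.84 mg/L; min DO ≈ 6.36 mg/L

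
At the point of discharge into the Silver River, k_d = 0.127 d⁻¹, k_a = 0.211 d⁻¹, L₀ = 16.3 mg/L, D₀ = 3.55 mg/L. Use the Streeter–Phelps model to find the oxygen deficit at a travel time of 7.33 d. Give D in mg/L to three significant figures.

D ≈ 5.22 mg/L

k_d L₀/(k_a−k_d) = 0.127×16.3/(0.211−0.127) = 2.070/0.08400 = 24.64 mg/L.
e^(−k_d t) = e^(−0.127×7.330) = 0.3942; e^(−k_a t) = e^(−0.211×7.330) = 0.2130.
D = 24.64 × (0.3942 − 0.2130) + 3.55 × 0.2130 = 4.466 + 0.7560 = 5.222 mg/L.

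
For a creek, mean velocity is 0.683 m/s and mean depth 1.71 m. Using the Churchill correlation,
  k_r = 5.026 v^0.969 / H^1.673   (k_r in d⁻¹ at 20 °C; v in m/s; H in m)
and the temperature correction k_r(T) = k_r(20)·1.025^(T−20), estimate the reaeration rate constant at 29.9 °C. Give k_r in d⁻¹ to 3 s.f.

k_r ≈ 1.81 d⁻¹

k_r(20) = 5.026 × 0.683^0.969 / 1.71^1.673 = 5.026 × 0.6911 / 2.454 = 1.416 d⁻¹.
k_r(29.9) = 1.416 × 1.025^(29.9−20) = 1.416 × 1.277 = 1.808 d⁻¹.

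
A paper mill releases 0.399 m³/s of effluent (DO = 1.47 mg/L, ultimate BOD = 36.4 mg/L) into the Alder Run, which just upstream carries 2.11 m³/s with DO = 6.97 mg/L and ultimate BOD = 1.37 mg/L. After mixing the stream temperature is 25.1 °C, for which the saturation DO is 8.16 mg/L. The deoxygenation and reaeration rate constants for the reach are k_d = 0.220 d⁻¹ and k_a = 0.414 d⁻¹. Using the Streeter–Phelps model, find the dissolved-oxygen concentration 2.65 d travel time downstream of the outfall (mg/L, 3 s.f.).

Mixed DO = (2.11×6.97 + 0.399×1.47)/(2.11+0.399) = 15.29/2.509 = 6.095 mg/L.
Mixed L₀ = (2.11×1.37 + 0.399×36.4)/(2.509) = 17.41/2.509 = 6.941 mg/L.
Initial deficit D₀ = C_s − DO₀ = 8.16 − 6.095 = 2.065 mg/L.
D(2.65) = [0.220×6.941/(0.414−0.220)](e^(−0.220×2.65) − e^(−0.414×2.65)) + 2.065 e^(−0.414×2.65)
= 7.871 × (0.5582 − 0.3338) + 2.065 × 0.3338 = 2.455 mg/L.
DO = 8.16 − 2.455 = 5.705 mg/L.

DO ≈ 5.70 mg/L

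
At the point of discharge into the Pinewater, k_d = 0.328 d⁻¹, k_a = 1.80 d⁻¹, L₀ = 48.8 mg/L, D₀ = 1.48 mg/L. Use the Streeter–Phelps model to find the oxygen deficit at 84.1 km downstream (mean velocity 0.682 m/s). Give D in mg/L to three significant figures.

Travel time t = x/v = 84.1 km / (0.682 m/s) = 84100 m / 0.682 m/s = 123300 s = 1.427 d.
k_d L₀/(k_a−k_d) = 0.328×48.8/(1.80−0.328) = 16.01/1.472 = 10.87 mg/L.
e^(−k_d t) = e^(−0.328×1.427) = 0.6262; e^(−k_a t) = e^(−1.80×1.427) = 0.07661.
D = 10.87 × (0.6262 − 0.07661) + 1.48 × 0.07661 = 5.976 + 0.1134 = 6.089 mg/L.

D ≈ 6.09 mg/L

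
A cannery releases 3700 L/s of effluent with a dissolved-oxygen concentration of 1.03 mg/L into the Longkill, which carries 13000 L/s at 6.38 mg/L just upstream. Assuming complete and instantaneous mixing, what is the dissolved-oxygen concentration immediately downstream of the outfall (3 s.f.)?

Flow-weighted mixing: C = (Q_r C_r + Q_w C_w)/(Q_r + Q_w)
= (13000×6.38 + 3700×1.03)/(13000 + 3700) = 86750/16700 = 5.195 mg/L.

5.19 mg/L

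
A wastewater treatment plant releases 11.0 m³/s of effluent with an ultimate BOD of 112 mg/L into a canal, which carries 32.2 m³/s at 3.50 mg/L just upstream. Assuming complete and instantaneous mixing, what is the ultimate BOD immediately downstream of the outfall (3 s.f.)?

Flow-weighted mixing: C = (Q_r C_r + Q_w C_w)/(Q_r + Q_w)
= (32.2×3.50 + 11.0×112)/(32.2 + 11.0) = 1345/43.20 = 31.13 mg/L.

31.1 mg/L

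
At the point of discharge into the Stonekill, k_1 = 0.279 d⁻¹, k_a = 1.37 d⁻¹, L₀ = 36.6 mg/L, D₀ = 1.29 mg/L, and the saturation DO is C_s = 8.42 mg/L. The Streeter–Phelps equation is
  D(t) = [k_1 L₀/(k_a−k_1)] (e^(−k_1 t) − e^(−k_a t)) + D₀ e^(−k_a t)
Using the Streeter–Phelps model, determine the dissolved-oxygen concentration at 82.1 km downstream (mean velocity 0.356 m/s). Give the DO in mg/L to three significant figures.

Travel time t = x/v = 82.1 km / (0.356 m/s) = 82100 m / 0.356 m/s = 230600 s = 2.669 d.
k_1 L₀/(k_a−k_1) = 0.279×36.6/(1.37−0.279) = 10.21/1.091 = 9.360 mg/L.
e^(−k_1 t) = e^(−0.279×2.669) = 0.4749; e^(−k_a t) = e^(−1.37×2.669) = 0.02582.
D = 9.360 × (0.4749 − 0.02582) + 1.29 × 0.02582 = 4.203 + 0.03330 = 4.236 mg/L.
DO = C_s − D = 8.42 − 4.236 = 4.184 mg/L.

DO ≈ 4.18 mg/L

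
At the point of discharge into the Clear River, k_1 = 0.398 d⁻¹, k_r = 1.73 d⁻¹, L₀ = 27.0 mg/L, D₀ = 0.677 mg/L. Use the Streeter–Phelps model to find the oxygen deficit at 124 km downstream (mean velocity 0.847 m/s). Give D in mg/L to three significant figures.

D ≈ 3.72 mg/L

Travel time t = x/v = 124 km / (0.847 m/s) = 124000 m / 0.847 m/s = 146400 s = 1.694 d.
k_1 L₀/(k_r−k_1) = 0.398×27.0/(1.73−0.398) = 10.75/1.332 = 8.068 mg/L.
e^(−k_1 t) = e^(−0.398×1.694) = 0.5095; e^(−k_r t) = e^(−1.73×1.694) = 0.05332.
D = 8.068 × (0.5095 − 0.05332) + 0.677 × 0.05332 = 3.680 + 0.03610 = 3.716 mg/L.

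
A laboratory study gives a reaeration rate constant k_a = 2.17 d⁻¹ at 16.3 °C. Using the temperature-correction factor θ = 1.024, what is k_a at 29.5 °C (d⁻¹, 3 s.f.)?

k_a(T₂) = k_a(T₁) · θ^(T₂−T₁) = 2.17 × 1.024^(29.5−16.3)
= 2.17 × 1.024^13.2 = 2.17 × 1.368 = 2.968 d⁻¹.

k_a ≈ 2.97 d⁻¹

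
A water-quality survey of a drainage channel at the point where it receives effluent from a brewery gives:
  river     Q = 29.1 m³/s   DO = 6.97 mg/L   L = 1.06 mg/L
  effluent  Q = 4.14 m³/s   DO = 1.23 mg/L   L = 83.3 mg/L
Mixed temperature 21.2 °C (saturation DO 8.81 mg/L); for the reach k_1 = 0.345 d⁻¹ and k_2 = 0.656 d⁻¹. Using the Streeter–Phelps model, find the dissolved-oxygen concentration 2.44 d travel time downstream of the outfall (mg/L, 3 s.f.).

Mixed DO = (29.1×6.97 + 4.14×1.23)/(29.1+4.14) = 207.9/33.24 = 6.255 mg/L.
Mixed L₀ = (29.1×1.06 + 4.14×83.3)/(33.24) = 375.7/33.24 = 11.30 mg/L.
Initial deficit D₀ = C_s − DO₀ = 8.81 − 6.255 = 2.555 mg/L.
D(2.44) = [0.345×11.30/(0.656−0.345)](e^(−0.345×2.44) − e^(−0.656×2.44)) + 2.555 e^(−0.656×2.44)
= 12.54 × (0.4309 − 0.2018) + 2.555 × 0.2018 = 3.389 mg/L.
DO = 8.81 − 3.389 = 5.421 mg/L.

DO ≈ 5.42 mg/L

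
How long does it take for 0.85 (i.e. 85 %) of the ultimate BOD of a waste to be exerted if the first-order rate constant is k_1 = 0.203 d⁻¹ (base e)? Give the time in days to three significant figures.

y/L₀ = 1 − e^(−k_1 t) = 0.85 ⇒ e^(−k_1 t) = 0.150
t = −ln(0.150) / 0.203 = 1.897 / 0.203 = 9.345 d.

t ≈ 9.35 d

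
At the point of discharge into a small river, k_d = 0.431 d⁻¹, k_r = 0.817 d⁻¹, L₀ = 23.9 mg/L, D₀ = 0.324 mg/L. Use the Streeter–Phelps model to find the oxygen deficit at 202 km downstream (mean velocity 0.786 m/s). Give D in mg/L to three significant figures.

Travel time t = x/v = 202 km / (0.786 m/s) = 202000 m / 0.786 m/s = 257000 s = 2.975 d.
k_d L₀/(k_r−k_d) = 0.431×23.9/(0.817−0.431) = 10.30/0.3860 = 26.69 mg/L.
e^(−k_d t) = e^(−0.431×2.975) = 0.2775; e^(−k_r t) = e^(−0.817×2.975) = 0.08802.
D = 26.69 × (0.2775 − 0.08802) + 0.324 × 0.08802 = 5.056 + 0.02852 = 5.084 mg/L.

D ≈ 5.08 mg/L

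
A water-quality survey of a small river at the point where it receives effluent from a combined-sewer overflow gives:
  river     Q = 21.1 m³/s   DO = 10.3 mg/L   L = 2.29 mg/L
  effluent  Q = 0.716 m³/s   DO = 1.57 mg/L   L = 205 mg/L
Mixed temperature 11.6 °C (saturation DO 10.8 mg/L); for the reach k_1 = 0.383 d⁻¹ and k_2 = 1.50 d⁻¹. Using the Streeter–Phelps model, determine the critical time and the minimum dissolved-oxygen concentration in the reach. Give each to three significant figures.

t_c ≈ 0.957 d; minimum DO ≈ 9.22 mg/L

Mixed DO = (21.1×10.3 + 0.716×1.57)/(21.1+0.716) = 218.5/21.82 = 10.01 mg/L.
Mixed L₀ = (21.1×2.29 + 0.716×205)/(21.82) = 195.1/21.82 = 8.943 mg/L.
Initial deficit D₀ = C_s − DO₀ = 10.8 − 10.01 = 0.7865 mg/L.
t_c = (1/1.117) ln[(1.50/0.383)(1 − 0.7865×1.117/(0.383×8.943))] = 0.8953 × ln(2.912) = 0.9569 d.
D_c = (0.383/1.50) × 8.943 × e^(−0.383×0.9569) = 0.2553 × 8.943 × 0.6932 = 1.583 mg/L.
Minimum DO = 10.8 − 1.583 = 9.217 mg/L.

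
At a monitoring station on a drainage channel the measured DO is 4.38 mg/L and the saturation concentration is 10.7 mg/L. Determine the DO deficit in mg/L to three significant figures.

D ≈ 6.32 mg/L

D = C_s − C = 10.7 − 4.38 = 6.32 mg/L.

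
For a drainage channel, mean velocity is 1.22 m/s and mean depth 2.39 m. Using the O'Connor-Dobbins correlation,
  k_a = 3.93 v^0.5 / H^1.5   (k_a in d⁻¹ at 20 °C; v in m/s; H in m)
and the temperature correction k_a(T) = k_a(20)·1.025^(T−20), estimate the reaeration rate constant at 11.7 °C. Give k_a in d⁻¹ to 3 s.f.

k_a(20) = 3.93 × 1.22^0.5 / 2.39^1.5 = 3.93 × 1.105 / 3.695 = 1.175 d⁻¹.
k_a(11.7) = 1.175 × 1.025^(11.7−20) = 1.175 × 0.8147 = 0.9571 d⁻¹.

k_a ≈ 0.957 d⁻¹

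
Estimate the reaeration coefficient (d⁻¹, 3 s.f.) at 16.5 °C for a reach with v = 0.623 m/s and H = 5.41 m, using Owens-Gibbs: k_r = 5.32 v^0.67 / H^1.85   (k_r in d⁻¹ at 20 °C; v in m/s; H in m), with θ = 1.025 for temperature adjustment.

k_r(20) = 5.32 × 0.623^0.67 / 5.41^1.85 = 5.32 × 0.7283 / 22.72 = 0.1705 d⁻¹.
k_r(16.5) = 0.1705 × 1.025^(16.5−20) = 0.1705 × 0.9172 = 0.1564 d⁻¹.

k_r ≈ 0.156 d⁻¹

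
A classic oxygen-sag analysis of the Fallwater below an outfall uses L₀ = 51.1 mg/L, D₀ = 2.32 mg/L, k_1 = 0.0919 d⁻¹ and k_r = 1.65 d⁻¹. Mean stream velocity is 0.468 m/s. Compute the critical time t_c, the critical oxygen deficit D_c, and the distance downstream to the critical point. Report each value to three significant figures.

At the critical point dD/dt = 0, so k_1 L₀ e^(−k_1 t) = k_r D. Substituting D(t) from the Streeter–Phelps equation and solving for t gives
t_c = ln[(k_r/k_1)(1 − D₀(k_r−k_1)/(k_1 L₀))] / (k_r−k_1).
Here k_r−k_1 = 1.558 d⁻¹ and 1 − D₀(k_r−k_1)/(k_1 L₀) = 1 − 2.32×1.558/(0.0919×51.1) = 0.2303, so
t_c = ln(17.95 × 0.2303) / 1.558 = 1.419 / 1.558 = 0.9109 d.
L(t_c) = L₀ e^(−k_1 t_c) = 51.1 × 0.9197 = 47.00 mg/L, and at the critical point k_r D_c = k_1 L, so D_c = (0.0919/1.65) × 47.00 = 2.618 mg/L.
x_c = v t_c = 0.468 m/s × 0.9109 d × 86400 s/d = 36830 m ≈ 36.8 km.

t_c ≈ 0.911 d; D_c ≈ 2.62 mg/L; x_c ≈ 36.8 km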